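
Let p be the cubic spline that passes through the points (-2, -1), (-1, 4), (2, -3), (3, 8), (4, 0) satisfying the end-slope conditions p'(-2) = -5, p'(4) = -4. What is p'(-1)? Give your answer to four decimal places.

Let σ_i = p''(x_i). Step sizes h_i = 1, 3, 1, 1; slopes of the chords Δ_i = (y_(i+1) - y_i)/h_i = 5, -7/3, 11, -8.
  1·σ_0 + 8·σ_1 + 3·σ_2 = 6(Δ_1 - Δ_0) = -44
  3·σ_1 + 8·σ_2 + 1·σ_3 = 6(Δ_2 - Δ_1) = 80
  1·σ_2 + 4·σ_3 + 1·σ_4 = 6(Δ_3 - Δ_2) = -114
Clamped end conditions give two more equations: 2h_0·σ_0 + h_0·σ_1 = 6(Δ_0 - p'(-2)) = 60 and h_3·σ_3 + 2h_3·σ_4 = 6(p'(4) - Δ_3) = 24.
Hence σ_0 = 2246/57, σ_1 = -1072/57, σ_2 = 1274/57, σ_3 = -2416/57, σ_4 = 1892/57.
On [-1, 2], p'(x) = b_1 + 2c_1·(x + 1) + 3d_1·(x + 1)² with b_1 = Δ_1 - h_1(2σ_1 + σ_2)/6 = 302/57, c_1 = σ_1/2 = -536/57, d_1 = (σ_2 - σ_1)/(6h_1) = 391/171. So p'(-1) = 302/57.

5.2982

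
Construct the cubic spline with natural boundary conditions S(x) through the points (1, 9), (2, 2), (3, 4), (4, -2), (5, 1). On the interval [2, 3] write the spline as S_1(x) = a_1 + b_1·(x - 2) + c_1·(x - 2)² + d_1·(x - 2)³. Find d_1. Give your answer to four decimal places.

Write M_i for S''(x_i). With h_i = 1, 1, 1, 1 and divided differences Δ_i = -7, 2, -6, 3, the continuity of S' gives the tridiagonal system
  1·M_0 + 4·M_1 + 1·M_2 = 6(Δ_1 - Δ_0) = 54
  1·M_1 + 4·M_2 + 1·M_3 = 6(Δ_2 - Δ_1) = -48
  1·M_2 + 4·M_3 + 1·M_4 = 6(Δ_3 - Δ_2) = 54
Natural end conditions: M_0 = M_4 = 0.
Solving: M_0 = 0, M_1 = 132/7, M_2 = -150/7, M_3 = 132/7, M_4 = 0.
On [2, 3], with S_1(x) = a_1 + b_1·(x - 2) + c_1·(x - 2)² + d_1·(x - 2)³: c_1 = M_1/2 = 66/7, d_1 = (M_2 - M_1)/(6h_1) = -47/7, b_1 = Δ_1 - h_1(2M_1 + M_2)/6 = -5/7.

-6.7143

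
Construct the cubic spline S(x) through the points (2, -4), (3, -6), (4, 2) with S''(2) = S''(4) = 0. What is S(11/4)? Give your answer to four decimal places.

With M_i denoting the second derivative at x_i, h_i = 1, 1, and Δ_i = (y_(i+1) − y_i)/h_i = -2, 8:
  1·M_0 + 4·M_1 + 1·M_2 = 6(Δ_1 - Δ_0) = 60
Natural end conditions: M_0 = M_2 = 0.
Solving: M_0 = 0, M_1 = 15, M_2 = 0.
On [2, 3], S(x) = -4 - 9/2·(x - 2) + 0·(x - 2)² + 5/2·(x - 2)³.
With (x - 2) = 3/4: S(11/4) = -809/128.

-6.3203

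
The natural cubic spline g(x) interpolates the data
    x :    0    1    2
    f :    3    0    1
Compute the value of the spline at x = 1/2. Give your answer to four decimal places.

With M_i denoting the second derivative at x_i, h_i = 1, 1, and Δ_i = (y_(i+1) − y_i)/h_i = -3, 1:
  1·M_0 + 4·M_1 + 1·M_2 = 6(Δ_1 - Δ_0) = 24
Natural end conditions: M_0 = M_2 = 0.
Solving: M_0 = 0, M_1 = 6, M_2 = 0.
On [0, 1], g(x) = 3 - 4·x + 0·x² + 1·x³.
With x = 1/2: g(1/2) = 9/8.

1.1250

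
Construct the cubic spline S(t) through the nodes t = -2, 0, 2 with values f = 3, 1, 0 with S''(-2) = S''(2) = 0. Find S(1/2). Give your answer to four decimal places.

0.6680

Put σ_i = S'' at the i-th knot. Here h = (2, 2) and Δ = (-1, -1/2), so the interior equations h_(i-1)·σ_(i-1) + 2(h_(i-1)+h_i)·σ_i + h_i·σ_(i+1) = 6(Δ_i − Δ_(i-1)) read
  2·σ_0 + 8·σ_1 + 2·σ_2 = 6(Δ_1 - Δ_0) = 3
Natural end conditions: σ_0 = σ_2 = 0.
Forward elimination and back-substitution give σ_0 = 0, σ_1 = 3/8, σ_2 = 0.
On [0, 2], S(t) = 1 - 3/4·t + 3/16·t² - 1/32·t³.
With t = 1/2: S(1/2) = 171/256.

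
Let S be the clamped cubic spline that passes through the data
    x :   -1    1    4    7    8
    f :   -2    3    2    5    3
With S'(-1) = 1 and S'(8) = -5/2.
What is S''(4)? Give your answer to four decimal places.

2.2211

Put M_i = S'' at the i-th knot. Here h = (2, 3, 3, 1) and Δ = (5/2, -1/3, 1, -2), so the interior equations h_(i-1)·M_(i-1) + 2(h_(i-1)+h_i)·M_i + h_i·M_(i+1) = 6(Δ_i − Δ_(i-1)) read
  2·M_0 + 10·M_1 + 3·M_2 = 6(Δ_1 - Δ_0) = -17
  3·M_1 + 12·M_2 + 3·M_3 = 6(Δ_2 - Δ_1) = 8
  3·M_2 + 8·M_3 + 1·M_4 = 6(Δ_3 - Δ_2) = -18
Clamped end conditions give two more equations: 2h_0·M_0 + h_0·M_1 = 6(Δ_0 - S'(-1)) = 9 and h_3·M_3 + 2h_3·M_4 = 6(S'(8) - Δ_3) = -3.
Forward elimination and back-substitution give M_0 = 2243/588, M_1 = -460/147, M_2 = 653/294, M_3 = -454/147, M_4 = 13/294.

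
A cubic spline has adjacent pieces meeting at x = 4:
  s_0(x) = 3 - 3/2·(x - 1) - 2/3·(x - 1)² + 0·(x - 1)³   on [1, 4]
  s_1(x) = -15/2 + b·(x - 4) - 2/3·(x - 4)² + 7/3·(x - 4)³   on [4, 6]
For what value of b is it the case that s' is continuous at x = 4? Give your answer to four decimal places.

-5.5000

s_0'(x) = -3/2 - 4/3·(x - 1) + 0·(x - 1)², so s_0'(4) = -11/2. On the right, s_1'(4) = b, so b = -11/2.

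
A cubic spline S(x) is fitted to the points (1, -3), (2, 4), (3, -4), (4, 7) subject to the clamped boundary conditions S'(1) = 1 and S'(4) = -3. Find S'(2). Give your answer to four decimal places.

-1.8667

Let σ_i = S''(x_i). Step sizes h_i = 1, 1, 1; slopes of the chords Δ_i = (y_(i+1) - y_i)/h_i = 7, -8, 11.
  1·σ_0 + 4·σ_1 + 1·σ_2 = 6(Δ_1 - Δ_0) = -90
  1·σ_1 + 4·σ_2 + 1·σ_3 = 6(Δ_2 - Δ_1) = 114
Clamped end conditions give two more equations: 2h_0·σ_0 + h_0·σ_1 = 6(Δ_0 - S'(1)) = 36 and h_2·σ_2 + 2h_2·σ_3 = 6(S'(4) - Δ_2) = -84.
Hence σ_0 = 626/15, σ_1 = -712/15, σ_2 = 872/15, σ_3 = -1066/15.
On [2, 3], S'(x) = b_1 + 2c_1·(x - 2) + 3d_1·(x - 2)² with b_1 = Δ_1 - h_1(2σ_1 + σ_2)/6 = -28/15, c_1 = σ_1/2 = -356/15, d_1 = (σ_2 - σ_1)/(6h_1) = 88/5. So S'(2) = -28/15.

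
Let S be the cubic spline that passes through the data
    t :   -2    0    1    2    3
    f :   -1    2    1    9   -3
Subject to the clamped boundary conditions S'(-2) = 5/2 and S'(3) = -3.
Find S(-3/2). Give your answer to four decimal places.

With M_i denoting the second derivative at x_i, h_i = 2, 1, 1, 1, and Δ_i = (y_(i+1) − y_i)/h_i = 3/2, -1, 8, -12:
  2·M_0 + 6·M_1 + 1·M_2 = 6(Δ_1 - Δ_0) = -15
  1·M_1 + 4·M_2 + 1·M_3 = 6(Δ_2 - Δ_1) = 54
  1·M_2 + 4·M_3 + 1·M_4 = 6(Δ_3 - Δ_2) = -120
Clamped end conditions give two more equations: 2h_0·M_0 + h_0·M_1 = 6(Δ_0 - S'(-2)) = -6 and h_3·M_3 + 2h_3·M_4 = 6(S'(3) - Δ_3) = 54.
Forward elimination and back-substitution give M_0 = 5/2, M_1 = -8, M_2 = 28, M_3 = -50, M_4 = 52.
On [-2, 0], S(t) = -1 + 5/2·(t + 2) + 5/4·(t + 2)² - 7/8·(t + 2)³.
With (t + 2) = 1/2: S(-3/2) = 29/64.

0.4531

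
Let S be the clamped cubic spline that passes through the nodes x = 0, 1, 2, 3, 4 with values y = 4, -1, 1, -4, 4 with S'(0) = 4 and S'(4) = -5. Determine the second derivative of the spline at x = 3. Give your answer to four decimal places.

Put M_i = S'' at the i-th knot. Here h = (1, 1, 1, 1) and Δ = (-5, 2, -5, 8), so the interior equations h_(i-1)·M_(i-1) + 2(h_(i-1)+h_i)·M_i + h_i·M_(i+1) = 6(Δ_i − Δ_(i-1)) read
  1·M_0 + 4·M_1 + 1·M_2 = 6(Δ_1 - Δ_0) = 42
  1·M_1 + 4·M_2 + 1·M_3 = 6(Δ_2 - Δ_1) = -42
  1·M_2 + 4·M_3 + 1·M_4 = 6(Δ_3 - Δ_2) = 78
Clamped end conditions give two more equations: 2h_0·M_0 + h_0·M_1 = 6(Δ_0 - S'(0)) = -54 and h_3·M_3 + 2h_3·M_4 = 6(S'(4) - Δ_3) = -78.
Solving: M_0 = -1143/28, M_1 = 387/14, M_2 = -111/4, M_3 = 579/14, M_4 = -1671/28.

41.3571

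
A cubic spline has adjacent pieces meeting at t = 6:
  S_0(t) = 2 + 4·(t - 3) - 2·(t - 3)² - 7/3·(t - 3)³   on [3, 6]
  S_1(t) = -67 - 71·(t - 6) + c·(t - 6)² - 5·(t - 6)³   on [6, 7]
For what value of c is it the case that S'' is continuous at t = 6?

-23

S_0''(t) = -4 - 14·(t - 3), so S_0''(6) = -46. On the right, S_1''(6) = 2c, so c = -23.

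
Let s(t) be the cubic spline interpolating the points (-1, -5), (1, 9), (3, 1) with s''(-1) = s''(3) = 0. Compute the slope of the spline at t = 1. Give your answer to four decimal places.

Write M_i for s''(x_i). With h_i = 2, 2 and divided differences Δ_i = 7, -4, the continuity of s' gives the tridiagonal system
  2·M_0 + 8·M_1 + 2·M_2 = 6(Δ_1 - Δ_0) = -66
Natural end conditions: M_0 = M_2 = 0.
Solving: M_0 = 0, M_1 = -33/4, M_2 = 0.
On [1, 3], s'(t) = b_1 + 2c_1·(t - 1) + 3d_1·(t - 1)² with b_1 = Δ_1 - h_1(2M_1 + M_2)/6 = 3/2, c_1 = M_1/2 = -33/8, d_1 = (M_2 - M_1)/(6h_1) = 11/16. So s'(1) = 3/2.

1.5000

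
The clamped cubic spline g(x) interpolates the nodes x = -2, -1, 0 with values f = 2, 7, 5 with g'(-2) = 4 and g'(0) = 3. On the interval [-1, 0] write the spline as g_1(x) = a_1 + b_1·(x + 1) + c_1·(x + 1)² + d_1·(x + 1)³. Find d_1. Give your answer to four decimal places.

7.5000

Let M_i = g''(x_i). Step sizes h_i = 1, 1; slopes of the chords Δ_i = (y_(i+1) - y_i)/h_i = 5, -2.
  1·M_0 + 4·M_1 + 1·M_2 = 6(Δ_1 - Δ_0) = -42
Clamped end conditions give two more equations: 2h_0·M_0 + h_0·M_1 = 6(Δ_0 - g'(-2)) = 6 and h_1·M_1 + 2h_1·M_2 = 6(g'(0) - Δ_1) = 30.
Solving: M_0 = 13, M_1 = -20, M_2 = 25.
On [-1, 0], with g_1(x) = a_1 + b_1·(x + 1) + c_1·(x + 1)² + d_1·(x + 1)³: c_1 = M_1/2 = -10, d_1 = (M_2 - M_1)/(6h_1) = 15/2, b_1 = Δ_1 - h_1(2M_1 + M_2)/6 = 1/2.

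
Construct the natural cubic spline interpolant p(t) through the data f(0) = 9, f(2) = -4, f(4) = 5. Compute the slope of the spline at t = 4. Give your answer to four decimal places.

With m_i denoting the second derivative at x_i, h_i = 2, 2, and Δ_i = (y_(i+1) − y_i)/h_i = -13/2, 9/2:
  2·m_0 + 8·m_1 + 2·m_2 = 6(Δ_1 - Δ_0) = 66
Natural end conditions: m_0 = m_2 = 0.
Solving the tridiagonal system: m_0 = 0, m_1 = 33/4, m_2 = 0.
On [2, 4], p'(t) = b_1 + 2c_1·(t - 2) + 3d_1·(t - 2)² with b_1 = Δ_1 - h_1(2m_1 + m_2)/6 = -1, c_1 = m_1/2 = 33/8, d_1 = (m_2 - m_1)/(6h_1) = -11/16. So p'(4) = 29/4.

7.2500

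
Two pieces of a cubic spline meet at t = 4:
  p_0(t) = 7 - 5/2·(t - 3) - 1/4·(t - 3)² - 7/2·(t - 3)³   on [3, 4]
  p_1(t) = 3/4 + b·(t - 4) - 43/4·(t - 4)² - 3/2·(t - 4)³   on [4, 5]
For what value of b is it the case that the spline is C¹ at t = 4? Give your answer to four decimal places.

p_0'(t) = -5/2 - 1/2·(t - 3) - 21/2·(t - 3)², so p_0'(4) = -27/2. On the right, p_1'(4) = b, so b = -27/2.

-13.5000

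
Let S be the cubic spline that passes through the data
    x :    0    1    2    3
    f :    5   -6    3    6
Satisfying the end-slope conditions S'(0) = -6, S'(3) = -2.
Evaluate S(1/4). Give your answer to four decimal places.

2.5563

Put M_i = S'' at the i-th knot. Here h = (1, 1, 1) and Δ = (-11, 9, 3), so the interior equations h_(i-1)·M_(i-1) + 2(h_(i-1)+h_i)·M_i + h_i·M_(i+1) = 6(Δ_i − Δ_(i-1)) read
  1·M_0 + 4·M_1 + 1·M_2 = 6(Δ_1 - Δ_0) = 120
  1·M_1 + 4·M_2 + 1·M_3 = 6(Δ_2 - Δ_1) = -36
Clamped end conditions give two more equations: 2h_0·M_0 + h_0·M_1 = 6(Δ_0 - S'(0)) = -30 and h_2·M_2 + 2h_2·M_3 = 6(S'(3) - Δ_2) = -30.
Solving the tridiagonal system: M_0 = -554/15, M_1 = 658/15, M_2 = -278/15, M_3 = -86/15.
On [0, 1], S(x) = 5 - 6·x - 277/15·x² + 202/15·x³.
With x = 1/4: S(1/4) = 409/160.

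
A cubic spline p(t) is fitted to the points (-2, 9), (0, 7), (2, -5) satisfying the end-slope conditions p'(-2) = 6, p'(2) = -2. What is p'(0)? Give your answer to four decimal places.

Write m_i for p''(x_i). With h_i = 2, 2 and divided differences Δ_i = -1, -6, the continuity of p' gives the tridiagonal system
  2·m_0 + 8·m_1 + 2·m_2 = 6(Δ_1 - Δ_0) = -30
Clamped end conditions give two more equations: 2h_0·m_0 + h_0·m_1 = 6(Δ_0 - p'(-2)) = -42 and h_1·m_1 + 2h_1·m_2 = 6(p'(2) - Δ_1) = 24.
Solving: m_0 = -35/4, m_1 = -7/2, m_2 = 31/4.
On [0, 2], p'(t) = b_1 + 2c_1·t + 3d_1·t² with b_1 = Δ_1 - h_1(2m_1 + m_2)/6 = -25/4, c_1 = m_1/2 = -7/4, d_1 = (m_2 - m_1)/(6h_1) = 15/16. So p'(0) = -25/4.

-6.2500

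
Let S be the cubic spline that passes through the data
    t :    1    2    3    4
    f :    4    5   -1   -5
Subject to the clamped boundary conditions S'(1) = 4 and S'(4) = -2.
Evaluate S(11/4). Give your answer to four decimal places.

Let M_i = S''(x_i). Step sizes h_i = 1, 1, 1; slopes of the chords Δ_i = (y_(i+1) - y_i)/h_i = 1, -6, -4.
  1·M_0 + 4·M_1 + 1·M_2 = 6(Δ_1 - Δ_0) = -42
  1·M_1 + 4·M_2 + 1·M_3 = 6(Δ_2 - Δ_1) = 12
Clamped end conditions give two more equations: 2h_0·M_0 + h_0·M_1 = 6(Δ_0 - S'(1)) = -18 and h_2·M_2 + 2h_2·M_3 = 6(S'(4) - Δ_2) = 12.
Solving the tridiagonal system: M_0 = -18/5, M_1 = -54/5, M_2 = 24/5, M_3 = 18/5.
On [2, 3], S(t) = 5 - 16/5·(t - 2) - 27/5·(t - 2)² + 13/5·(t - 2)³.
With (t - 2) = 3/4: S(11/4) = 211/320.

0.6594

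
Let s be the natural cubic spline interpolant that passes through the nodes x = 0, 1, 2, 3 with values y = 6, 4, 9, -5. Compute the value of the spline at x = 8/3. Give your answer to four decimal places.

1.3062

With m_i denoting the second derivative at x_i, h_i = 1, 1, 1, and Δ_i = (y_(i+1) − y_i)/h_i = -2, 5, -14:
  1·m_0 + 4·m_1 + 1·m_2 = 6(Δ_1 - Δ_0) = 42
  1·m_1 + 4·m_2 + 1·m_3 = 6(Δ_2 - Δ_1) = -114
Natural end conditions: m_0 = m_3 = 0.
Solving: m_0 = 0, m_1 = 94/5, m_2 = -166/5, m_3 = 0.
On [2, 3], s(x) = 9 - 44/15·(x - 2) - 83/5·(x - 2)² + 83/15·(x - 2)³.
With (x - 2) = 2/3: s(8/3) = 529/405.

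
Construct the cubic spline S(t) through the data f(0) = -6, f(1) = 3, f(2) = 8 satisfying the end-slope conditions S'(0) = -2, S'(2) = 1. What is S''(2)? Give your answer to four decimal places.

-4.5000

Put m_i = S'' at the i-th knot. Here h = (1, 1) and Δ = (9, 5), so the interior equations h_(i-1)·m_(i-1) + 2(h_(i-1)+h_i)·m_i + h_i·m_(i+1) = 6(Δ_i − Δ_(i-1)) read
  1·m_0 + 4·m_1 + 1·m_2 = 6(Δ_1 - Δ_0) = -24
Clamped end conditions give two more equations: 2h_0·m_0 + h_0·m_1 = 6(Δ_0 - S'(0)) = 66 and h_1·m_1 + 2h_1·m_2 = 6(S'(2) - Δ_1) = -24.
Hence m_0 = 81/2, m_1 = -15, m_2 = -9/2.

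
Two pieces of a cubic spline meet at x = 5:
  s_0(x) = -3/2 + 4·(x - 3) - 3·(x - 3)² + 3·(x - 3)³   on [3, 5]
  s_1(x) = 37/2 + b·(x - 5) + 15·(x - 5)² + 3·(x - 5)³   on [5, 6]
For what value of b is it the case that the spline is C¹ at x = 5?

s_0'(x) = 4 - 6·(x - 3) + 9·(x - 3)², so s_0'(5) = 28. On the right, s_1'(5) = b, so b = 28.

28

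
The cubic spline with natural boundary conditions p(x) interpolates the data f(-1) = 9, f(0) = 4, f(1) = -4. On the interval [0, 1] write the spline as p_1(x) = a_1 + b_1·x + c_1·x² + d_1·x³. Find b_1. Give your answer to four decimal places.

Let m_i = p''(x_i). Step sizes h_i = 1, 1; slopes of the chords Δ_i = (y_(i+1) - y_i)/h_i = -5, -8.
  1·m_0 + 4·m_1 + 1·m_2 = 6(Δ_1 - Δ_0) = -18
Natural end conditions: m_0 = m_2 = 0.
Forward elimination and back-substitution give m_0 = 0, m_1 = -9/2, m_2 = 0.
On [0, 1], with p_1(x) = a_1 + b_1·x + c_1·x² + d_1·x³: c_1 = m_1/2 = -9/4, d_1 = (m_2 - m_1)/(6h_1) = 3/4, b_1 = Δ_1 - h_1(2m_1 + m_2)/6 = -13/2.

-6.5000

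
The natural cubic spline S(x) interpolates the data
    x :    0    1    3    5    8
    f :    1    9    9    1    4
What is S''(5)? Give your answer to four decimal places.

3.4038

Put m_i = S'' at the i-th knot. Here h = (1, 2, 2, 3) and Δ = (8, 0, -4, 1), so the interior equations h_(i-1)·m_(i-1) + 2(h_(i-1)+h_i)·m_i + h_i·m_(i+1) = 6(Δ_i − Δ_(i-1)) read
  1·m_0 + 6·m_1 + 2·m_2 = 6(Δ_1 - Δ_0) = -48
  2·m_1 + 8·m_2 + 2·m_3 = 6(Δ_2 - Δ_1) = -24
  2·m_2 + 10·m_3 + 3·m_4 = 6(Δ_3 - Δ_2) = 30
Natural end conditions: m_0 = m_4 = 0.
Solving: m_0 = 0, m_1 = -381/52, m_2 = -105/52, m_3 = 177/52, m_4 = 0.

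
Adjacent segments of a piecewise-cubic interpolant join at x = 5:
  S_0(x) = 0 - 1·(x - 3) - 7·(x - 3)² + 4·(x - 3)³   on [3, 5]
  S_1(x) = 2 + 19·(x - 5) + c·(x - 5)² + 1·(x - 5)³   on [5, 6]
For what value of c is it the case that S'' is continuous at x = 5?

S_0''(x) = -14 + 24·(x - 3), so S_0''(5) = 34. On the right, S_1''(5) = 2c, so c = 17.

17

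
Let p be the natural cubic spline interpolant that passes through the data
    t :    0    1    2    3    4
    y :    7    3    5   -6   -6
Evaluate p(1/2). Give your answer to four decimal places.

Put M_i = p'' at the i-th knot. Here h = (1, 1, 1, 1) and Δ = (-4, 2, -11, 0), so the interior equations h_(i-1)·M_(i-1) + 2(h_(i-1)+h_i)·M_i + h_i·M_(i+1) = 6(Δ_i − Δ_(i-1)) read
  1·M_0 + 4·M_1 + 1·M_2 = 6(Δ_1 - Δ_0) = 36
  1·M_1 + 4·M_2 + 1·M_3 = 6(Δ_2 - Δ_1) = -78
  1·M_2 + 4·M_3 + 1·M_4 = 6(Δ_3 - Δ_2) = 66
Natural end conditions: M_0 = M_4 = 0.
Solving the tridiagonal system: M_0 = 0, M_1 = 459/28, M_2 = -207/7, M_3 = 669/28, M_4 = 0.
On [0, 1], p(t) = 7 - 377/56·t + 0·t² + 153/56·t³.
With t = 1/2: p(1/2) = 1781/448.

3.9754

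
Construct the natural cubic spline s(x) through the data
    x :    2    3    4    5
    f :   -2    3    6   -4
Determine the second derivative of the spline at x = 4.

-20

Write M_i for s''(x_i). With h_i = 1, 1, 1 and divided differences Δ_i = 5, 3, -10, the continuity of s' gives the tridiagonal system
  1·M_0 + 4·M_1 + 1·M_2 = 6(Δ_1 - Δ_0) = -12
  1·M_1 + 4·M_2 + 1·M_3 = 6(Δ_2 - Δ_1) = -78
Natural end conditions: M_0 = M_3 = 0.
Forward elimination and back-substitution give M_0 = 0, M_1 = 2, M_2 = -20, M_3 = 0.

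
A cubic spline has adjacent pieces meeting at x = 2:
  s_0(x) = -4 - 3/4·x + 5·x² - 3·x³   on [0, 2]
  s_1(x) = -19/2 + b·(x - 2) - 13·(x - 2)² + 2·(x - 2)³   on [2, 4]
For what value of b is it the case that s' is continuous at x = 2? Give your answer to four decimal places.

-16.7500

s_0'(x) = -3/4 + 10·x - 9·x², so s_0'(2) = -67/4. On the right, s_1'(2) = b, so b = -67/4.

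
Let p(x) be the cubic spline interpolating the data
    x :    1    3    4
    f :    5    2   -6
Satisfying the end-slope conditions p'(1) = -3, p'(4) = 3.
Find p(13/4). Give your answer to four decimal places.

-0.6914

Write σ_i for p''(x_i). With h_i = 2, 1 and divided differences Δ_i = -3/2, -8, the continuity of p' gives the tridiagonal system
  2·σ_0 + 6·σ_1 + 1·σ_2 = 6(Δ_1 - Δ_0) = -39
Clamped end conditions give two more equations: 2h_0·σ_0 + h_0·σ_1 = 6(Δ_0 - p'(1)) = 9 and h_1·σ_1 + 2h_1·σ_2 = 6(p'(4) - Δ_1) = 66.
Solving the tridiagonal system: σ_0 = 43/4, σ_1 = -17, σ_2 = 83/2.
On [3, 4], p(x) = 2 - 37/4·(x - 3) - 17/2·(x - 3)² + 39/4·(x - 3)³.
With (x - 3) = 1/4: p(13/4) = -177/256.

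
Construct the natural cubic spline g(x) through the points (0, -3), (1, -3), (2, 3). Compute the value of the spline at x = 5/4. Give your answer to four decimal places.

-1.9922

Put M_i = g'' at the i-th knot. Here h = (1, 1) and Δ = (0, 6), so the interior equations h_(i-1)·M_(i-1) + 2(h_(i-1)+h_i)·M_i + h_i·M_(i+1) = 6(Δ_i − Δ_(i-1)) read
  1·M_0 + 4·M_1 + 1·M_2 = 6(Δ_1 - Δ_0) = 36
Natural end conditions: M_0 = M_2 = 0.
Solving: M_0 = 0, M_1 = 9, M_2 = 0.
On [1, 2], g(x) = -3 + 3·(x - 1) + 9/2·(x - 1)² - 3/2·(x - 1)³.
With (x - 1) = 1/4: g(5/4) = -255/128.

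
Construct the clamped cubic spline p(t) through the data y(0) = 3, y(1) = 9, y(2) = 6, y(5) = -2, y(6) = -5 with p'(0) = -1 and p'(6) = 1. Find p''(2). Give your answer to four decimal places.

Write σ_i for p''(x_i). With h_i = 1, 1, 3, 1 and divided differences Δ_i = 6, -3, -8/3, -3, the continuity of p' gives the tridiagonal system
  1·σ_0 + 4·σ_1 + 1·σ_2 = 6(Δ_1 - Δ_0) = -54
  1·σ_1 + 8·σ_2 + 3·σ_3 = 6(Δ_2 - Δ_1) = 2
  3·σ_2 + 8·σ_3 + 1·σ_4 = 6(Δ_3 - Δ_2) = -2
Clamped end conditions give two more equations: 2h_0·σ_0 + h_0·σ_1 = 6(Δ_0 - p'(0)) = 42 and h_3·σ_3 + 2h_3·σ_4 = 6(p'(6) - Δ_3) = 24.
Forward elimination and back-substitution give σ_0 = 1844/57, σ_1 = -1294/57, σ_2 = 254/57, σ_3 = -208/57, σ_4 = 788/57.

4.4561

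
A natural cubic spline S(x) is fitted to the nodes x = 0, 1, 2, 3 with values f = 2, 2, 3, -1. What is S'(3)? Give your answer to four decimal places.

-5.4000

Write σ_i for S''(x_i). With h_i = 1, 1, 1 and divided differences Δ_i = 0, 1, -4, the continuity of S' gives the tridiagonal system
  1·σ_0 + 4·σ_1 + 1·σ_2 = 6(Δ_1 - Δ_0) = 6
  1·σ_1 + 4·σ_2 + 1·σ_3 = 6(Δ_2 - Δ_1) = -30
Natural end conditions: σ_0 = σ_3 = 0.
Solving the tridiagonal system: σ_0 = 0, σ_1 = 18/5, σ_2 = -42/5, σ_3 = 0.
On [2, 3], S'(x) = b_2 + 2c_2·(x - 2) + 3d_2·(x - 2)² with b_2 = Δ_2 - h_2(2σ_2 + σ_3)/6 = -6/5, c_2 = σ_2/2 = -21/5, d_2 = (σ_3 - σ_2)/(6h_2) = 7/5. So S'(3) = -27/5.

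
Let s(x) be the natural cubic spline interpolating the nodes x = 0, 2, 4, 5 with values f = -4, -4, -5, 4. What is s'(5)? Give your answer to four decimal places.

Put σ_i = s'' at the i-th knot. Here h = (2, 2, 1) and Δ = (0, -1/2, 9), so the interior equations h_(i-1)·σ_(i-1) + 2(h_(i-1)+h_i)·σ_i + h_i·σ_(i+1) = 6(Δ_i − Δ_(i-1)) read
  2·σ_0 + 8·σ_1 + 2·σ_2 = 6(Δ_1 - Δ_0) = -3
  2·σ_1 + 6·σ_2 + 1·σ_3 = 6(Δ_2 - Δ_1) = 57
Natural end conditions: σ_0 = σ_3 = 0.
Solving: σ_0 = 0, σ_1 = -3, σ_2 = 21/2, σ_3 = 0.
On [4, 5], s'(x) = b_2 + 2c_2·(x - 4) + 3d_2·(x - 4)² with b_2 = Δ_2 - h_2(2σ_2 + σ_3)/6 = 11/2, c_2 = σ_2/2 = 21/4, d_2 = (σ_3 - σ_2)/(6h_2) = -7/4. So s'(5) = 43/4.

10.7500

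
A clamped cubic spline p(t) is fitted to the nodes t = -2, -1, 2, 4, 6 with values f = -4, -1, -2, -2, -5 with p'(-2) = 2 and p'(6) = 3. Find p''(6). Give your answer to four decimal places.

Put M_i = p'' at the i-th knot. Here h = (1, 3, 2, 2) and Δ = (3, -1/3, 0, -3/2), so the interior equations h_(i-1)·M_(i-1) + 2(h_(i-1)+h_i)·M_i + h_i·M_(i+1) = 6(Δ_i − Δ_(i-1)) read
  1·M_0 + 8·M_1 + 3·M_2 = 6(Δ_1 - Δ_0) = -20
  3·M_1 + 10·M_2 + 2·M_3 = 6(Δ_2 - Δ_1) = 2
  2·M_2 + 8·M_3 + 2·M_4 = 6(Δ_3 - Δ_2) = -9
Clamped end conditions give two more equations: 2h_0·M_0 + h_0·M_1 = 6(Δ_0 - p'(-2)) = 6 and h_3·M_3 + 2h_3·M_4 = 6(p'(6) - Δ_3) = 27.
Solving: M_0 = 1429/288, M_1 = -565/144, M_2 = 617/288, M_3 = -551/144, M_4 = 2495/288.

8.6632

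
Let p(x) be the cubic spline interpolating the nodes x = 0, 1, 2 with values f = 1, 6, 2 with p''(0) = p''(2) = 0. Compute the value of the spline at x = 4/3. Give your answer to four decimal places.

Put σ_i = p'' at the i-th knot. Here h = (1, 1) and Δ = (5, -4), so the interior equations h_(i-1)·σ_(i-1) + 2(h_(i-1)+h_i)·σ_i + h_i·σ_(i+1) = 6(Δ_i − Δ_(i-1)) read
  1·σ_0 + 4·σ_1 + 1·σ_2 = 6(Δ_1 - Δ_0) = -54
Natural end conditions: σ_0 = σ_2 = 0.
Solving the tridiagonal system: σ_0 = 0, σ_1 = -27/2, σ_2 = 0.
On [1, 2], p(x) = 6 + 1/2·(x - 1) - 27/4·(x - 1)² + 9/4·(x - 1)³.
With (x - 1) = 1/3: p(4/3) = 11/2.

5.5000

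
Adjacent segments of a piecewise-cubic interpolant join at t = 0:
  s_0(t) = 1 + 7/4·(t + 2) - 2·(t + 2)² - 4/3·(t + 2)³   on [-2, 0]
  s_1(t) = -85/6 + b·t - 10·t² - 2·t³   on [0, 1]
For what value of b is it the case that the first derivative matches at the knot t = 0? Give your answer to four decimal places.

s_0'(t) = 7/4 - 4·(t + 2) - 4·(t + 2)², so s_0'(0) = -89/4. On the right, s_1'(0) = b, so b = -89/4.

-22.2500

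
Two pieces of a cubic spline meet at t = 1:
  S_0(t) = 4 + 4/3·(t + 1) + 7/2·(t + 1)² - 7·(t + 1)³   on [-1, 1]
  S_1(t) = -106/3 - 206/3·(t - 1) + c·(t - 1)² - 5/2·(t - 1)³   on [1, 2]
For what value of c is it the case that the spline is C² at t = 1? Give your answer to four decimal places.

-38.5000

S_0''(t) = 7 - 42·(t + 1), so S_0''(1) = -77. On the right, S_1''(1) = 2c, so c = -77/2.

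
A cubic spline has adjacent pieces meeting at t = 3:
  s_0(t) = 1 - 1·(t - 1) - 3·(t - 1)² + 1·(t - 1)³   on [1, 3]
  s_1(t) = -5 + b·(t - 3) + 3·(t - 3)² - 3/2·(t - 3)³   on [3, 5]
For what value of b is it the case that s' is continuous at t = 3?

s_0'(t) = -1 - 6·(t - 1) + 3·(t - 1)², so s_0'(3) = -1. On the right, s_1'(3) = b, so b = -1.

-1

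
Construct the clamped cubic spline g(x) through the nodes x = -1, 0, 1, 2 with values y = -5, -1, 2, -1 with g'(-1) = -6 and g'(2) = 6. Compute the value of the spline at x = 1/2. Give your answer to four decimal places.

Write M_i for g''(x_i). With h_i = 1, 1, 1 and divided differences Δ_i = 4, 3, -3, the continuity of g' gives the tridiagonal system
  1·M_0 + 4·M_1 + 1·M_2 = 6(Δ_1 - Δ_0) = -6
  1·M_1 + 4·M_2 + 1·M_3 = 6(Δ_2 - Δ_1) = -36
Clamped end conditions give two more equations: 2h_0·M_0 + h_0·M_1 = 6(Δ_0 - g'(-1)) = 60 and h_2·M_2 + 2h_2·M_3 = 6(g'(2) - Δ_2) = 54.
Solving the tridiagonal system: M_0 = 164/5, M_1 = -28/5, M_2 = -82/5, M_3 = 176/5.
On [0, 1], g(x) = -1 + 38/5·x - 14/5·x² - 9/5·x³.
With x = 1/2: g(1/2) = 15/8.

1.8750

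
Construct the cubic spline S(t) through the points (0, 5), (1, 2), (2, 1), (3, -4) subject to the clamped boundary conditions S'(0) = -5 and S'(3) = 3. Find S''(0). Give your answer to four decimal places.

Write m_i for S''(x_i). With h_i = 1, 1, 1 and divided differences Δ_i = -3, -1, -5, the continuity of S' gives the tridiagonal system
  1·m_0 + 4·m_1 + 1·m_2 = 6(Δ_1 - Δ_0) = 12
  1·m_1 + 4·m_2 + 1·m_3 = 6(Δ_2 - Δ_1) = -24
Clamped end conditions give two more equations: 2h_0·m_0 + h_0·m_1 = 6(Δ_0 - S'(0)) = 12 and h_2·m_2 + 2h_2·m_3 = 6(S'(3) - Δ_2) = 48.
Solving the tridiagonal system: m_0 = 44/15, m_1 = 92/15, m_2 = -232/15, m_3 = 476/15.

2.9333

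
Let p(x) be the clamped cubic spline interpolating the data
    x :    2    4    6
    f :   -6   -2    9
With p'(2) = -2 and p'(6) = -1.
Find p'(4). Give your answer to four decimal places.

Let M_i = p''(x_i). Step sizes h_i = 2, 2; slopes of the chords Δ_i = (y_(i+1) - y_i)/h_i = 2, 11/2.
  2·M_0 + 8·M_1 + 2·M_2 = 6(Δ_1 - Δ_0) = 21
Clamped end conditions give two more equations: 2h_0·M_0 + h_0·M_1 = 6(Δ_0 - p'(2)) = 24 and h_1·M_1 + 2h_1·M_2 = 6(p'(6) - Δ_1) = -39.
Solving the tridiagonal system: M_0 = 29/8, M_1 = 19/4, M_2 = -97/8.
On [4, 6], p'(x) = b_1 + 2c_1·(x - 4) + 3d_1·(x - 4)² with b_1 = Δ_1 - h_1(2M_1 + M_2)/6 = 51/8, c_1 = M_1/2 = 19/8, d_1 = (M_2 - M_1)/(6h_1) = -45/32. So p'(4) = 51/8.

6.3750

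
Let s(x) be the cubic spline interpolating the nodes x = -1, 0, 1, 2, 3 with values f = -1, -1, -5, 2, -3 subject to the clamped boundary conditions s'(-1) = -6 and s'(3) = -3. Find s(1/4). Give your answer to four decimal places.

-2.0293

With M_i denoting the second derivative at x_i, h_i = 1, 1, 1, 1, and Δ_i = (y_(i+1) − y_i)/h_i = 0, -4, 7, -5:
  1·M_0 + 4·M_1 + 1·M_2 = 6(Δ_1 - Δ_0) = -24
  1·M_1 + 4·M_2 + 1·M_3 = 6(Δ_2 - Δ_1) = 66
  1·M_2 + 4·M_3 + 1·M_4 = 6(Δ_3 - Δ_2) = -72
Clamped end conditions give two more equations: 2h_0·M_0 + h_0·M_1 = 6(Δ_0 - s'(-1)) = 36 and h_3·M_3 + 2h_3·M_4 = 6(s'(3) - Δ_3) = 12.
Solving the tridiagonal system: M_0 = 789/28, M_1 = -285/14, M_2 = 117/4, M_3 = -429/14, M_4 = 597/28.
On [0, 1], s(x) = -1 - 117/56·x - 285/28·x² + 463/56·x³.
With x = 1/4: s(1/4) = -1039/512.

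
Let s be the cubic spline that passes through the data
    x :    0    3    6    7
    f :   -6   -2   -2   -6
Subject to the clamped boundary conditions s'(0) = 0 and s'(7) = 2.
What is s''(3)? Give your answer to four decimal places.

Let M_i = s''(x_i). Step sizes h_i = 3, 3, 1; slopes of the chords Δ_i = (y_(i+1) - y_i)/h_i = 4/3, 0, -4.
  3·M_0 + 12·M_1 + 3·M_2 = 6(Δ_1 - Δ_0) = -8
  3·M_1 + 8·M_2 + 1·M_3 = 6(Δ_2 - Δ_1) = -24
Clamped end conditions give two more equations: 2h_0·M_0 + h_0·M_1 = 6(Δ_0 - s'(0)) = 8 and h_2·M_2 + 2h_2·M_3 = 6(s'(7) - Δ_2) = 36.
Solving: M_0 = 100/93, M_1 = 16/31, M_2 = -180/31, M_3 = 648/31.

0.5161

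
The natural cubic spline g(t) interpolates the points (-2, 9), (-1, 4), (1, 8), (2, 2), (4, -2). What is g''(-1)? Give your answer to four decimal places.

11.2581

Put M_i = g'' at the i-th knot. Here h = (1, 2, 1, 2) and Δ = (-5, 2, -6, -2), so the interior equations h_(i-1)·M_(i-1) + 2(h_(i-1)+h_i)·M_i + h_i·M_(i+1) = 6(Δ_i − Δ_(i-1)) read
  1·M_0 + 6·M_1 + 2·M_2 = 6(Δ_1 - Δ_0) = 42
  2·M_1 + 6·M_2 + 1·M_3 = 6(Δ_2 - Δ_1) = -48
  1·M_2 + 6·M_3 + 2·M_4 = 6(Δ_3 - Δ_2) = 24
Natural end conditions: M_0 = M_4 = 0.
Solving: M_0 = 0, M_1 = 349/31, M_2 = -396/31, M_3 = 190/31, M_4 = 0.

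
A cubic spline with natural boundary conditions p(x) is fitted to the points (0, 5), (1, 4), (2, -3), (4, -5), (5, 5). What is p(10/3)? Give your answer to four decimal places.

-7.5707

With m_i denoting the second derivative at x_i, h_i = 1, 1, 2, 1, and Δ_i = (y_(i+1) − y_i)/h_i = -1, -7, -1, 10:
  1·m_0 + 4·m_1 + 1·m_2 = 6(Δ_1 - Δ_0) = -36
  1·m_1 + 6·m_2 + 2·m_3 = 6(Δ_2 - Δ_1) = 36
  2·m_2 + 6·m_3 + 1·m_4 = 6(Δ_3 - Δ_2) = 66
Natural end conditions: m_0 = m_4 = 0.
Solving: m_0 = 0, m_1 = -618/61, m_2 = 276/61, m_3 = 579/61, m_4 = 0.
On [2, 4], p(x) = -3 - 438/61·(x - 2) + 138/61·(x - 2)² + 101/244·(x - 2)³.
With (x - 2) = 4/3: p(10/3) = -12469/1647.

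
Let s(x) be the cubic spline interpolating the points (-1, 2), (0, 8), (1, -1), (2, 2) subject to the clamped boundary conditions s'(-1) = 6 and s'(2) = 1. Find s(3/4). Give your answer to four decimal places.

0.8500

With M_i denoting the second derivative at x_i, h_i = 1, 1, 1, and Δ_i = (y_(i+1) − y_i)/h_i = 6, -9, 3:
  1·M_0 + 4·M_1 + 1·M_2 = 6(Δ_1 - Δ_0) = -90
  1·M_1 + 4·M_2 + 1·M_3 = 6(Δ_2 - Δ_1) = 72
Clamped end conditions give two more equations: 2h_0·M_0 + h_0·M_1 = 6(Δ_0 - s'(-1)) = 0 and h_2·M_2 + 2h_2·M_3 = 6(s'(2) - Δ_2) = -12.
Forward elimination and back-substitution give M_0 = 262/15, M_1 = -524/15, M_2 = 484/15, M_3 = -332/15.
On [0, 1], s(x) = 8 - 41/15·x - 262/15·x² + 56/5·x³.
With x = 3/4: s(3/4) = 17/20.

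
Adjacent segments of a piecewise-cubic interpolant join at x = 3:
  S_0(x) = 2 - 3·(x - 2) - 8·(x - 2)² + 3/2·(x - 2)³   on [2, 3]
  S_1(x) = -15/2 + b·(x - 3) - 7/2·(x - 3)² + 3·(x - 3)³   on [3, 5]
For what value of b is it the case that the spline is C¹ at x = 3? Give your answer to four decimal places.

-14.5000

S_0'(x) = -3 - 16·(x - 2) + 9/2·(x - 2)², so S_0'(3) = -29/2. On the right, S_1'(3) = b, so b = -29/2.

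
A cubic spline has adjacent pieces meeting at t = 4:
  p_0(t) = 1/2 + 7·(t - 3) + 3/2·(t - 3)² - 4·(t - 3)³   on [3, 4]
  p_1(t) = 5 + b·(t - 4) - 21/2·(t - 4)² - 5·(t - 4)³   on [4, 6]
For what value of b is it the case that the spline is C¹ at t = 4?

-2

p_0'(t) = 7 + 3·(t - 3) - 12·(t - 3)², so p_0'(4) = -2. On the right, p_1'(4) = b, so b = -2.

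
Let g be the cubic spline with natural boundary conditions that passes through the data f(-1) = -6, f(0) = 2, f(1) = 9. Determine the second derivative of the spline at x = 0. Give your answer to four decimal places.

Write σ_i for g''(x_i). With h_i = 1, 1 and divided differences Δ_i = 8, 7, the continuity of g' gives the tridiagonal system
  1·σ_0 + 4·σ_1 + 1·σ_2 = 6(Δ_1 - Δ_0) = -6
Natural end conditions: σ_0 = σ_2 = 0.
Forward elimination and back-substitution give σ_0 = 0, σ_1 = -3/2, σ_2 = 0.

-1.5000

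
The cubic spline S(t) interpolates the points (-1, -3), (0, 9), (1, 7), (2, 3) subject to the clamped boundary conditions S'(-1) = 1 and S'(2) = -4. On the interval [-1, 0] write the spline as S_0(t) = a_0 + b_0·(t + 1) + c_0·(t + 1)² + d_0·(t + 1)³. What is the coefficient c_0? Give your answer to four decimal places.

25.3333

Let σ_i = S''(x_i). Step sizes h_i = 1, 1, 1; slopes of the chords Δ_i = (y_(i+1) - y_i)/h_i = 12, -2, -4.
  1·σ_0 + 4·σ_1 + 1·σ_2 = 6(Δ_1 - Δ_0) = -84
  1·σ_1 + 4·σ_2 + 1·σ_3 = 6(Δ_2 - Δ_1) = -12
Clamped end conditions give two more equations: 2h_0·σ_0 + h_0·σ_1 = 6(Δ_0 - S'(-1)) = 66 and h_2·σ_2 + 2h_2·σ_3 = 6(S'(2) - Δ_2) = 0.
Solving the tridiagonal system: σ_0 = 152/3, σ_1 = -106/3, σ_2 = 20/3, σ_3 = -10/3.
On [-1, 0], with S_0(t) = a_0 + b_0·(t + 1) + c_0·(t + 1)² + d_0·(t + 1)³: c_0 = σ_0/2 = 76/3, d_0 = (σ_1 - σ_0)/(6h_0) = -43/3, b_0 = Δ_0 - h_0(2σ_0 + σ_1)/6 = 1.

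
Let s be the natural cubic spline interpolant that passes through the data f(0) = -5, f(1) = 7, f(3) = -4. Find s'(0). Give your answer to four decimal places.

14.9167

Put σ_i = s'' at the i-th knot. Here h = (1, 2) and Δ = (12, -11/2), so the interior equations h_(i-1)·σ_(i-1) + 2(h_(i-1)+h_i)·σ_i + h_i·σ_(i+1) = 6(Δ_i − Δ_(i-1)) read
  1·σ_0 + 6·σ_1 + 2·σ_2 = 6(Δ_1 - Δ_0) = -105
Natural end conditions: σ_0 = σ_2 = 0.
Hence σ_0 = 0, σ_1 = -35/2, σ_2 = 0.
On [0, 1], s'(x) = b_0 + 2c_0·x + 3d_0·x² with b_0 = Δ_0 - h_0(2σ_0 + σ_1)/6 = 179/12, c_0 = σ_0/2 = 0, d_0 = (σ_1 - σ_0)/(6h_0) = -35/12. So s'(0) = 179/12.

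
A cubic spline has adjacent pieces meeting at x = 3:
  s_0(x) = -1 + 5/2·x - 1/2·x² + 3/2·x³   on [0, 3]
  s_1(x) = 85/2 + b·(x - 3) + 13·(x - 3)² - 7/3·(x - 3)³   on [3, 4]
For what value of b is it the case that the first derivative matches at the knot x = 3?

s_0'(x) = 5/2 - 1·x + 9/2·x², so s_0'(3) = 40. On the right, s_1'(3) = b, so b = 40.

40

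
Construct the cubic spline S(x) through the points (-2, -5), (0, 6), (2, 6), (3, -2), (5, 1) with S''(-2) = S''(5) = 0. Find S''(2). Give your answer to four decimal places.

Let σ_i = S''(x_i). Step sizes h_i = 2, 2, 1, 2; slopes of the chords Δ_i = (y_(i+1) - y_i)/h_i = 11/2, 0, -8, 3/2.
  2·σ_0 + 8·σ_1 + 2·σ_2 = 6(Δ_1 - Δ_0) = -33
  2·σ_1 + 6·σ_2 + 1·σ_3 = 6(Δ_2 - Δ_1) = -48
  1·σ_2 + 6·σ_3 + 2·σ_4 = 6(Δ_3 - Δ_2) = 57
Natural end conditions: σ_0 = σ_4 = 0.
Solving the tridiagonal system: σ_0 = 0, σ_1 = -465/256, σ_2 = -591/64, σ_3 = 1413/128, σ_4 = 0.

-9.2344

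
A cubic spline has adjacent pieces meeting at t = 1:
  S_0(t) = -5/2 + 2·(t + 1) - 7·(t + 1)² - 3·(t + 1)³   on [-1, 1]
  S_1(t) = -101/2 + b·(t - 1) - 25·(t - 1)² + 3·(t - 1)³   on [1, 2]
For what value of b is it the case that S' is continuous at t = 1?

S_0'(t) = 2 - 14·(t + 1) - 9·(t + 1)², so S_0'(1) = -62. On the right, S_1'(1) = b, so b = -62.

-62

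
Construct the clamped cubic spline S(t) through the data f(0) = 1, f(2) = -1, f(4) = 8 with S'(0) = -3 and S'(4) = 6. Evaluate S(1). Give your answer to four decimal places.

-1.2188

Write m_i for S''(x_i). With h_i = 2, 2 and divided differences Δ_i = -1, 9/2, the continuity of S' gives the tridiagonal system
  2·m_0 + 8·m_1 + 2·m_2 = 6(Δ_1 - Δ_0) = 33
Clamped end conditions give two more equations: 2h_0·m_0 + h_0·m_1 = 6(Δ_0 - S'(0)) = 12 and h_1·m_1 + 2h_1·m_2 = 6(S'(4) - Δ_1) = 9.
Forward elimination and back-substitution give m_0 = 9/8, m_1 = 15/4, m_2 = 3/8.
On [0, 2], S(t) = 1 - 3·t + 9/16·t² + 7/32·t³.
With t = 1: S(1) = -39/32.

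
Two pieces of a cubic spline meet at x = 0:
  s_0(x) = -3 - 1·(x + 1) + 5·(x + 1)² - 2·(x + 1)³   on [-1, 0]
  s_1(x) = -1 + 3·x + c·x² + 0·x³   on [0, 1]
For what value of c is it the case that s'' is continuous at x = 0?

-1

s_0''(x) = 10 - 12·(x + 1), so s_0''(0) = -2. On the right, s_1''(0) = 2c, so c = -1.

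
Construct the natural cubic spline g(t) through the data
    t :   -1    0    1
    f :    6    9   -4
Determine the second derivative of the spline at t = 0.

-24

With m_i denoting the second derivative at x_i, h_i = 1, 1, and Δ_i = (y_(i+1) − y_i)/h_i = 3, -13:
  1·m_0 + 4·m_1 + 1·m_2 = 6(Δ_1 - Δ_0) = -96
Natural end conditions: m_0 = m_2 = 0.
Forward elimination and back-substitution give m_0 = 0, m_1 = -24, m_2 = 0.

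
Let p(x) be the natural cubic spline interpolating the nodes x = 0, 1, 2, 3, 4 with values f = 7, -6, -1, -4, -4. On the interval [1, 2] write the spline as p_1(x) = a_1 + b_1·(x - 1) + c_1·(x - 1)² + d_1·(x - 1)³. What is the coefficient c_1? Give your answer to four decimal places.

16.3393

Let M_i = p''(x_i). Step sizes h_i = 1, 1, 1, 1; slopes of the chords Δ_i = (y_(i+1) - y_i)/h_i = -13, 5, -3, 0.
  1·M_0 + 4·M_1 + 1·M_2 = 6(Δ_1 - Δ_0) = 108
  1·M_1 + 4·M_2 + 1·M_3 = 6(Δ_2 - Δ_1) = -48
  1·M_2 + 4·M_3 + 1·M_4 = 6(Δ_3 - Δ_2) = 18
Natural end conditions: M_0 = M_4 = 0.
Hence M_0 = 0, M_1 = 915/28, M_2 = -159/7, M_3 = 285/28, M_4 = 0.
On [1, 2], with p_1(x) = a_1 + b_1·(x - 1) + c_1·(x - 1)² + d_1·(x - 1)³: c_1 = M_1/2 = 915/56, d_1 = (M_2 - M_1)/(6h_1) = -517/56, b_1 = Δ_1 - h_1(2M_1 + M_2)/6 = -59/28.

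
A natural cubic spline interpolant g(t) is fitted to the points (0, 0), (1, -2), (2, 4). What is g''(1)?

12

With M_i denoting the second derivative at x_i, h_i = 1, 1, and Δ_i = (y_(i+1) − y_i)/h_i = -2, 6:
  1·M_0 + 4·M_1 + 1·M_2 = 6(Δ_1 - Δ_0) = 48
Natural end conditions: M_0 = M_2 = 0.
Solving: M_0 = 0, M_1 = 12, M_2 = 0.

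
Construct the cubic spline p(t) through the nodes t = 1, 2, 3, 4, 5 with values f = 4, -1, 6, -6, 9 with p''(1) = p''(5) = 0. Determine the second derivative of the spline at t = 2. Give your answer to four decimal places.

Put M_i = p'' at the i-th knot. Here h = (1, 1, 1, 1) and Δ = (-5, 7, -12, 15), so the interior equations h_(i-1)·M_(i-1) + 2(h_(i-1)+h_i)·M_i + h_i·M_(i+1) = 6(Δ_i − Δ_(i-1)) read
  1·M_0 + 4·M_1 + 1·M_2 = 6(Δ_1 - Δ_0) = 72
  1·M_1 + 4·M_2 + 1·M_3 = 6(Δ_2 - Δ_1) = -114
  1·M_2 + 4·M_3 + 1·M_4 = 6(Δ_3 - Δ_2) = 162
Natural end conditions: M_0 = M_4 = 0.
Solving the tridiagonal system: M_0 = 0, M_1 = 849/28, M_2 = -345/7, M_3 = 1479/28, M_4 = 0.

30.3214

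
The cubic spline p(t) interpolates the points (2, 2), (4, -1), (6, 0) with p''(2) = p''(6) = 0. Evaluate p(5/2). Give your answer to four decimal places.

With σ_i denoting the second derivative at x_i, h_i = 2, 2, and Δ_i = (y_(i+1) − y_i)/h_i = -3/2, 1/2:
  2·σ_0 + 8·σ_1 + 2·σ_2 = 6(Δ_1 - Δ_0) = 12
Natural end conditions: σ_0 = σ_2 = 0.
Forward elimination and back-substitution give σ_0 = 0, σ_1 = 3/2, σ_2 = 0.
On [2, 4], p(t) = 2 - 2·(t - 2) + 0·(t - 2)² + 1/8·(t - 2)³.
With (t - 2) = 1/2: p(5/2) = 65/64.

1.0156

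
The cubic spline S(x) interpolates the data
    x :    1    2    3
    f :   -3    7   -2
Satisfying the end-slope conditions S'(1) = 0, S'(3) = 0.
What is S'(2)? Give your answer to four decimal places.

0.7500

Write M_i for S''(x_i). With h_i = 1, 1 and divided differences Δ_i = 10, -9, the continuity of S' gives the tridiagonal system
  1·M_0 + 4·M_1 + 1·M_2 = 6(Δ_1 - Δ_0) = -114
Clamped end conditions give two more equations: 2h_0·M_0 + h_0·M_1 = 6(Δ_0 - S'(1)) = 60 and h_1·M_1 + 2h_1·M_2 = 6(S'(3) - Δ_1) = 54.
Hence M_0 = 117/2, M_1 = -57, M_2 = 111/2.
On [2, 3], S'(x) = b_1 + 2c_1·(x - 2) + 3d_1·(x - 2)² with b_1 = Δ_1 - h_1(2M_1 + M_2)/6 = 3/4, c_1 = M_1/2 = -57/2, d_1 = (M_2 - M_1)/(6h_1) = 75/4. So S'(2) = 3/4.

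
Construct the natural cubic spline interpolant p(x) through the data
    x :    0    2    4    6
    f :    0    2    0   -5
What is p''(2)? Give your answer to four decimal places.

Write M_i for p''(x_i). With h_i = 2, 2, 2 and divided differences Δ_i = 1, -1, -5/2, the continuity of p' gives the tridiagonal system
  2·M_0 + 8·M_1 + 2·M_2 = 6(Δ_1 - Δ_0) = -12
  2·M_1 + 8·M_2 + 2·M_3 = 6(Δ_2 - Δ_1) = -9
Natural end conditions: M_0 = M_3 = 0.
Solving: M_0 = 0, M_1 = -13/10, M_2 = -4/5, M_3 = 0.

-1.3000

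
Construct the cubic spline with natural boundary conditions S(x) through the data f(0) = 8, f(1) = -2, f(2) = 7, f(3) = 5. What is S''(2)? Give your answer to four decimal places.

Let M_i = S''(x_i). Step sizes h_i = 1, 1, 1; slopes of the chords Δ_i = (y_(i+1) - y_i)/h_i = -10, 9, -2.
  1·M_0 + 4·M_1 + 1·M_2 = 6(Δ_1 - Δ_0) = 114
  1·M_1 + 4·M_2 + 1·M_3 = 6(Δ_2 - Δ_1) = -66
Natural end conditions: M_0 = M_3 = 0.
Solving: M_0 = 0, M_1 = 174/5, M_2 = -126/5, M_3 = 0.

-25.2000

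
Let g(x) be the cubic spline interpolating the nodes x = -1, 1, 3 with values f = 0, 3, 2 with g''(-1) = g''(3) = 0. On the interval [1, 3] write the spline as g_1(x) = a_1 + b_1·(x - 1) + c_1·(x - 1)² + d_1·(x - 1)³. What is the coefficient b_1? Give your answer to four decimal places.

Let σ_i = g''(x_i). Step sizes h_i = 2, 2; slopes of the chords Δ_i = (y_(i+1) - y_i)/h_i = 3/2, -1/2.
  2·σ_0 + 8·σ_1 + 2·σ_2 = 6(Δ_1 - Δ_0) = -12
Natural end conditions: σ_0 = σ_2 = 0.
Solving: σ_0 = 0, σ_1 = -3/2, σ_2 = 0.
On [1, 3], with g_1(x) = a_1 + b_1·(x - 1) + c_1·(x - 1)² + d_1·(x - 1)³: c_1 = σ_1/2 = -3/4, d_1 = (σ_2 - σ_1)/(6h_1) = 1/8, b_1 = Δ_1 - h_1(2σ_1 + σ_2)/6 = 1/2.

0.5000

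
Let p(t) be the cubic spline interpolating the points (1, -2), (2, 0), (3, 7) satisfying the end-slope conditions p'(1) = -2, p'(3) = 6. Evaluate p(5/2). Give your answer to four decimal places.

With M_i denoting the second derivative at x_i, h_i = 1, 1, and Δ_i = (y_(i+1) − y_i)/h_i = 2, 7:
  1·M_0 + 4·M_1 + 1·M_2 = 6(Δ_1 - Δ_0) = 30
Clamped end conditions give two more equations: 2h_0·M_0 + h_0·M_1 = 6(Δ_0 - p'(1)) = 24 and h_1·M_1 + 2h_1·M_2 = 6(p'(3) - Δ_1) = -6.
Hence M_0 = 17/2, M_1 = 7, M_2 = -13/2.
On [2, 3], p(t) = 0 + 23/4·(t - 2) + 7/2·(t - 2)² - 9/4·(t - 2)³.
With (t - 2) = 1/2: p(5/2) = 111/32.

3.4688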